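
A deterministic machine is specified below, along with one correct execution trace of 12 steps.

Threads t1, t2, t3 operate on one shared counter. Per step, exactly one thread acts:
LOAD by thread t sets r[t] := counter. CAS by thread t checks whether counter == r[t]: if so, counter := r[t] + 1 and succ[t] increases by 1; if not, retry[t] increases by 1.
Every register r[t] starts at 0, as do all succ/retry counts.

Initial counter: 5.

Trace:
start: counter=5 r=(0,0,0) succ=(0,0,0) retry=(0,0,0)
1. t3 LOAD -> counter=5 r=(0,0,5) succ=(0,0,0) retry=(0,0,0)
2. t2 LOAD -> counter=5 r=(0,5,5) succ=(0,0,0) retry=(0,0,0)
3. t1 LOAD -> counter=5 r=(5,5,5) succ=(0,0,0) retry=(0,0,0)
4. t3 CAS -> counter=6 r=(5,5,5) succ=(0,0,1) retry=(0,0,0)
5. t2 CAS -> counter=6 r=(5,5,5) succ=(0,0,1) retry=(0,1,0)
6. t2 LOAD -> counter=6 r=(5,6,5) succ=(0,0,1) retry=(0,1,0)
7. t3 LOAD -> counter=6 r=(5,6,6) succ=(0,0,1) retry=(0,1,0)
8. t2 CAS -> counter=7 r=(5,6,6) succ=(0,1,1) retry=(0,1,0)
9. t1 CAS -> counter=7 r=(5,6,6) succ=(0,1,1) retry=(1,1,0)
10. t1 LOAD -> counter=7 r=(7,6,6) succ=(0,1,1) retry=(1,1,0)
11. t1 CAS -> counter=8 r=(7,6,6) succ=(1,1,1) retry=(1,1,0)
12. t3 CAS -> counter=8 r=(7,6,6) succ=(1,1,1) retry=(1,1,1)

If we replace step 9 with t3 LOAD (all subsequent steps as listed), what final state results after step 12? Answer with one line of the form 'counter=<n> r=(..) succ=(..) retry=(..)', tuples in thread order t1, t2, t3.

(re-executing from step 9 with the substitution; state before step 9: counter=7 r=(5,6,6) succ=(0,1,1) retry=(0,1,0))
9. t3 LOAD -> counter=7 r=(5,6,7) succ=(0,1,1) retry=(0,1,0)
10. t1 LOAD -> counter=7 r=(7,6,7) succ=(0,1,1) retry=(0,1,0)
11. t1 CAS -> counter=8 r=(7,6,7) succ=(1,1,1) retry=(0,1,0)
12. t3 CAS -> counter=8 r=(7,6,7) succ=(1,1,1) retry=(0,1,1)

counter=8 r=(7,6,7) succ=(1,1,1) retry=(0,1,1)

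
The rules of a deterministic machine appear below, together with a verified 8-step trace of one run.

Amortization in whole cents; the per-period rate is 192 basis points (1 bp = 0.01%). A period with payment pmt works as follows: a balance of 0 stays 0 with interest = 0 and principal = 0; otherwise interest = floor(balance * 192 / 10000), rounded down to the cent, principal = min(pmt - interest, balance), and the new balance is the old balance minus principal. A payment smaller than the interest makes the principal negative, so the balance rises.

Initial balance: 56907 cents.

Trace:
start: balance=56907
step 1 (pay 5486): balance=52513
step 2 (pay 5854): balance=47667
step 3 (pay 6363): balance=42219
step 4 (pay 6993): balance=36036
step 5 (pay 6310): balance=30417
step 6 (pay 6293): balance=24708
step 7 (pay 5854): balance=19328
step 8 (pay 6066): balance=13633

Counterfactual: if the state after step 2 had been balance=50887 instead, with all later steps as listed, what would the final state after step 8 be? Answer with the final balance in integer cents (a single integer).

17243

state after step 2 := balance=50887
step 3 (pay 6363): balance=45501
step 4 (pay 6993): balance=39381
step 5 (pay 6310): balance=33827
step 6 (pay 6293): balance=28183
step 7 (pay 5854): balance=22870
step 8 (pay 6066): balance=17243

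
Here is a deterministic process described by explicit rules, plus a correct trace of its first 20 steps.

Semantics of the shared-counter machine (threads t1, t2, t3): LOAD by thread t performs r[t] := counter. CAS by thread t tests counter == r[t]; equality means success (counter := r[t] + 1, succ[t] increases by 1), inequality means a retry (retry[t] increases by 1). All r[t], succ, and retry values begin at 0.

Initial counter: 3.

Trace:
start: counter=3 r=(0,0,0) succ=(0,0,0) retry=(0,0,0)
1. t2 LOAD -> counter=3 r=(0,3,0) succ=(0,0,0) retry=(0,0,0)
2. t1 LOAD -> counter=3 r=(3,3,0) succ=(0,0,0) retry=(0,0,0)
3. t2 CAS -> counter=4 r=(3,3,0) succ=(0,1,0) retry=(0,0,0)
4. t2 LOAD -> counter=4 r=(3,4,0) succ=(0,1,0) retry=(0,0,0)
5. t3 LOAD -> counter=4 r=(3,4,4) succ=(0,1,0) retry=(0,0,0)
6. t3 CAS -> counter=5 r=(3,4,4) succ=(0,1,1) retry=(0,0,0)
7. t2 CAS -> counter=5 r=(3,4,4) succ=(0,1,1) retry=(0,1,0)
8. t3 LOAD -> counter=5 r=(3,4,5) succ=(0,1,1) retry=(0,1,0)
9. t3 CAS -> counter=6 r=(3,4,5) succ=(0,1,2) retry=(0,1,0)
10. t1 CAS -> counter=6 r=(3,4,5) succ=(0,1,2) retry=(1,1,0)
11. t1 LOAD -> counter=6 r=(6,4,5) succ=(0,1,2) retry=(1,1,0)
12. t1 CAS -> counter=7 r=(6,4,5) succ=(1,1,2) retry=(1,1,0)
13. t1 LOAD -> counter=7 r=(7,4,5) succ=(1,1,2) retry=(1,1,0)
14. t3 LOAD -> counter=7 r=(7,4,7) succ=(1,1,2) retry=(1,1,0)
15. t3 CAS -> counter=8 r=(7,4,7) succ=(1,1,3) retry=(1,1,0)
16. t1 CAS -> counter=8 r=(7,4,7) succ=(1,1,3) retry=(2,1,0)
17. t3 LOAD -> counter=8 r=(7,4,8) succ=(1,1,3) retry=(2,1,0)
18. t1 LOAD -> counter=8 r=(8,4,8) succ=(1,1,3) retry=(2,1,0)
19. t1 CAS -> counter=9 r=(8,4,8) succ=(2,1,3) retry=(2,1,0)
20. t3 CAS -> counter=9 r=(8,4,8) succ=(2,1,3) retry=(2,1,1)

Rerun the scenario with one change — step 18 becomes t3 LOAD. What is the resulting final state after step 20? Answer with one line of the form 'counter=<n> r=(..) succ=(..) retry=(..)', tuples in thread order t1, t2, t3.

(re-executing from step 18 with the substitution; state before step 18: counter=8 r=(7,4,8) succ=(1,1,3) retry=(2,1,0))
18. t3 LOAD -> counter=8 r=(7,4,8) succ=(1,1,3) retry=(2,1,0)
19. t1 CAS -> counter=8 r=(7,4,8) succ=(1,1,3) retry=(3,1,0)
20. t3 CAS -> counter=9 r=(7,4,8) succ=(1,1,4) retry=(3,1,0)

counter=9 r=(7,4,8) succ=(1,1,4) retry=(3,1,0)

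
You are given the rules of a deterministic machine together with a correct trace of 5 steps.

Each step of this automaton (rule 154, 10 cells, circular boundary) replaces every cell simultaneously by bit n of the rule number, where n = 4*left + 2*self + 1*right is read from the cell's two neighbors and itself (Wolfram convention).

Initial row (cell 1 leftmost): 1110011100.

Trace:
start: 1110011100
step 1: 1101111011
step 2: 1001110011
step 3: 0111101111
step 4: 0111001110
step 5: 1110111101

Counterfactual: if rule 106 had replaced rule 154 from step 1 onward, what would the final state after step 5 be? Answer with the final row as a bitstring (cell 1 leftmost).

1110111101

(re-executing steps 1..5 under rule 106; state before step 1: 1110011100)
step 1: 1010110101
step 2: 1101111011
step 3: 0111001110
step 4: 1101011010
step 5: 1110111101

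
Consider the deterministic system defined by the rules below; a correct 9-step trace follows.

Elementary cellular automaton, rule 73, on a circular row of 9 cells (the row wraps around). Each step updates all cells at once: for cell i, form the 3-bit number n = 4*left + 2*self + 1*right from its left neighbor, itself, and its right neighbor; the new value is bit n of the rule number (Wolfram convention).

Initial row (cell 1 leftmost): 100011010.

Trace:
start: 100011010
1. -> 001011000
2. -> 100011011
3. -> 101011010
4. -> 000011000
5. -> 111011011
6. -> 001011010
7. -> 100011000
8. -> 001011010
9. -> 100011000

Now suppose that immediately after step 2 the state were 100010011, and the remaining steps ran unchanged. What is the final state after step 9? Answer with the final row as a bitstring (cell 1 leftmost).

100011000

state after step 2 := 100010011
3. -> 101000010
4. -> 000011000
5. -> 111011011
6. -> 001011010
7. -> 100011000
8. -> 001011010
9. -> 100011000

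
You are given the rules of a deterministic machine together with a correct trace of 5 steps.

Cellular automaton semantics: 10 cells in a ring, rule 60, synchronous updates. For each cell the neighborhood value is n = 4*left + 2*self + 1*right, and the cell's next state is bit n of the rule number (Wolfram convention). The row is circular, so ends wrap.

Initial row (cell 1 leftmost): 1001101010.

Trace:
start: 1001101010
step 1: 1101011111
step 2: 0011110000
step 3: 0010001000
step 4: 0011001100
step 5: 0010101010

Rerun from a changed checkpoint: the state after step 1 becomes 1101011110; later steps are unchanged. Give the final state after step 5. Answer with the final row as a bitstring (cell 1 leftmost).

state after step 1 := 1101011110
step 2: 1011110001
step 3: 0110001001
step 4: 1101001101
step 5: 0011101011

0011101011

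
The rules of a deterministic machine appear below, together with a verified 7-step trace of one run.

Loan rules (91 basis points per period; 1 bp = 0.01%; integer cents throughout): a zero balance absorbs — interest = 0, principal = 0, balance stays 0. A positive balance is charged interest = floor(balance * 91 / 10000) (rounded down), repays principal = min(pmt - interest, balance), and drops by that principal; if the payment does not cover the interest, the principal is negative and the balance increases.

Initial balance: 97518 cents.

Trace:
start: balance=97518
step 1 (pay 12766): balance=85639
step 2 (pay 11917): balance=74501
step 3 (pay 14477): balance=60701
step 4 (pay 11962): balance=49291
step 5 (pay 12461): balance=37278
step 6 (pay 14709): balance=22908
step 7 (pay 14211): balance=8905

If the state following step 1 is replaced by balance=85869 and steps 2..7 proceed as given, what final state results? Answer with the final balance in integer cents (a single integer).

state after step 1 := balance=85869
step 2 (pay 11917): balance=74733
step 3 (pay 14477): balance=60936
step 4 (pay 11962): balance=49528
step 5 (pay 12461): balance=37517
step 6 (pay 14709): balance=23149
step 7 (pay 14211): balance=9148

9148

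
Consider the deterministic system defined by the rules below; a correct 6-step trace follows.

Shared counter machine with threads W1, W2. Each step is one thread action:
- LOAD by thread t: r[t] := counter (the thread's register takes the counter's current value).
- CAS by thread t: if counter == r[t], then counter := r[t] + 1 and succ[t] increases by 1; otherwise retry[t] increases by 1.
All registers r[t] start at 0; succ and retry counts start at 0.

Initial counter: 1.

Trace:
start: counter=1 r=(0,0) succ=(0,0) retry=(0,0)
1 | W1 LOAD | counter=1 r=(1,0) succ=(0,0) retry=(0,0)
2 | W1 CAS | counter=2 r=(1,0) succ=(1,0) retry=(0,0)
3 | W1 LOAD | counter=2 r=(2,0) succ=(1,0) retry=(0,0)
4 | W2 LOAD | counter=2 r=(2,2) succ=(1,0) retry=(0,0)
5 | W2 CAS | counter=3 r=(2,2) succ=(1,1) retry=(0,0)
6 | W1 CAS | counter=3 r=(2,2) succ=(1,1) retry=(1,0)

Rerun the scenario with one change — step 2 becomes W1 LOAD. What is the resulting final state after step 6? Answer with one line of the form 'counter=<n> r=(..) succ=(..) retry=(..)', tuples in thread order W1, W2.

counter=2 r=(1,1) succ=(0,1) retry=(1,0)

(re-executing from step 2 with the substitution; state before step 2: counter=1 r=(1,0) succ=(0,0) retry=(0,0))
2 | W1 LOAD | counter=1 r=(1,0) succ=(0,0) retry=(0,0)
3 | W1 LOAD | counter=1 r=(1,0) succ=(0,0) retry=(0,0)
4 | W2 LOAD | counter=1 r=(1,1) succ=(0,0) retry=(0,0)
5 | W2 CAS | counter=2 r=(1,1) succ=(0,1) retry=(0,0)
6 | W1 CAS | counter=2 r=(1,1) succ=(0,1) retry=(1,0)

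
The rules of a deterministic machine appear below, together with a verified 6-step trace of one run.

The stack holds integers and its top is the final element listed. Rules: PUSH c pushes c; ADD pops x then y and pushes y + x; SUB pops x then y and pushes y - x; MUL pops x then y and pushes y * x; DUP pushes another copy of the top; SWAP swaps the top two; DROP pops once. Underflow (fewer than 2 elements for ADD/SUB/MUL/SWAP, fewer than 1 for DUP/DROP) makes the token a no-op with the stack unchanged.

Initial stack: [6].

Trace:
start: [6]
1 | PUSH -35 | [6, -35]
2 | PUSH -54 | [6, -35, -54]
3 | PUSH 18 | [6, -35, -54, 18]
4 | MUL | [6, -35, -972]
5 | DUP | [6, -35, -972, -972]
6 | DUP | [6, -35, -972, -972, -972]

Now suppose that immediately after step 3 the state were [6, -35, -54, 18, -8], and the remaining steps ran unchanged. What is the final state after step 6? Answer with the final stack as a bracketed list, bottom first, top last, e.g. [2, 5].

state after step 3 := [6, -35, -54, 18, -8]
4 | MUL | [6, -35, -54, -144]
5 | DUP | [6, -35, -54, -144, -144]
6 | DUP | [6, -35, -54, -144, -144, -144]

[6, -35, -54, -144, -144, -144]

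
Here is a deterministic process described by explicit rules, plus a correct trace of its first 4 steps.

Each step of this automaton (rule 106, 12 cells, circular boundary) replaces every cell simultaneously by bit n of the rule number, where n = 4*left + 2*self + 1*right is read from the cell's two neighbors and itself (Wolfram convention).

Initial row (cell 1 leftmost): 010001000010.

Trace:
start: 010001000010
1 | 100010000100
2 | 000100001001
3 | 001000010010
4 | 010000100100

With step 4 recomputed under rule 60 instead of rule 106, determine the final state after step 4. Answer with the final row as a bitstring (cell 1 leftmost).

001100011011

(re-executing step 4 under rule 60; state before step 4: 001000010010)
4 | 001100011011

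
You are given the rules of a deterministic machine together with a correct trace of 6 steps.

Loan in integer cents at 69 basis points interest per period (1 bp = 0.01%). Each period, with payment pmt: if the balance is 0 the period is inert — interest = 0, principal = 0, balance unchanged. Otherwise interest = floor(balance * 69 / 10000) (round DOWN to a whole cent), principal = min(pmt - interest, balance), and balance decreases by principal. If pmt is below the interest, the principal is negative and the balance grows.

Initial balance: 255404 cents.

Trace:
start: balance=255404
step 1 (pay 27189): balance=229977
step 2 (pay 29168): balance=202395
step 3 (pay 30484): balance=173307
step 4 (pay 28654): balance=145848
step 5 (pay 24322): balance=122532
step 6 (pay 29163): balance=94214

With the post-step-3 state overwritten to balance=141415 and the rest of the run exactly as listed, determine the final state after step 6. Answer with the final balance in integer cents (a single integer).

state after step 3 := balance=141415
step 4 (pay 28654): balance=113736
step 5 (pay 24322): balance=90198
step 6 (pay 29163): balance=61657

61657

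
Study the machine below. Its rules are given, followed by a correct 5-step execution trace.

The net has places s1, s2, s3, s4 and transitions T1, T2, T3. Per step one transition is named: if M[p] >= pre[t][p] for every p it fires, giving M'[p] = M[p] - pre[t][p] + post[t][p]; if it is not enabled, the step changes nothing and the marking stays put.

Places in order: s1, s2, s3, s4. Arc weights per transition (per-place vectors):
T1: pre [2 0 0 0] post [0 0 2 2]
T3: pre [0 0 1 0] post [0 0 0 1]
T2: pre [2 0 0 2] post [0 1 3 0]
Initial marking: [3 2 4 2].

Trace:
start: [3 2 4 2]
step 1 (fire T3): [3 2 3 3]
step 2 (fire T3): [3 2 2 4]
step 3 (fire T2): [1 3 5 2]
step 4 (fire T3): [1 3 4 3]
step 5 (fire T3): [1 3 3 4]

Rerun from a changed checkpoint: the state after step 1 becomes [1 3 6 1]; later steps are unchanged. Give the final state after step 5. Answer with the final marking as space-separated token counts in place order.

1 3 3 4

state after step 1 := [1 3 6 1]
step 2 (fire T3): [1 3 5 2]
step 3 (fire T2): [1 3 5 2]
step 4 (fire T3): [1 3 4 3]
step 5 (fire T3): [1 3 3 4]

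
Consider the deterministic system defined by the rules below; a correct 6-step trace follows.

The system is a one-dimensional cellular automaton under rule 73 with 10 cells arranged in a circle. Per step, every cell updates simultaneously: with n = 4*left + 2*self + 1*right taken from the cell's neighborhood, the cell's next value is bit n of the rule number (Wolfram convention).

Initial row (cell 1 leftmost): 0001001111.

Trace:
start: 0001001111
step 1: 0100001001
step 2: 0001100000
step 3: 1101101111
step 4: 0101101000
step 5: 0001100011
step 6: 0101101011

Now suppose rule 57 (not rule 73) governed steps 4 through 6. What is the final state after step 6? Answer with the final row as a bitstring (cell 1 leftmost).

(re-executing steps 4..6 under rule 57; state before step 4: 1101101111)
step 4: 0011011000
step 5: 1010110111
step 6: 0101101100

0101101100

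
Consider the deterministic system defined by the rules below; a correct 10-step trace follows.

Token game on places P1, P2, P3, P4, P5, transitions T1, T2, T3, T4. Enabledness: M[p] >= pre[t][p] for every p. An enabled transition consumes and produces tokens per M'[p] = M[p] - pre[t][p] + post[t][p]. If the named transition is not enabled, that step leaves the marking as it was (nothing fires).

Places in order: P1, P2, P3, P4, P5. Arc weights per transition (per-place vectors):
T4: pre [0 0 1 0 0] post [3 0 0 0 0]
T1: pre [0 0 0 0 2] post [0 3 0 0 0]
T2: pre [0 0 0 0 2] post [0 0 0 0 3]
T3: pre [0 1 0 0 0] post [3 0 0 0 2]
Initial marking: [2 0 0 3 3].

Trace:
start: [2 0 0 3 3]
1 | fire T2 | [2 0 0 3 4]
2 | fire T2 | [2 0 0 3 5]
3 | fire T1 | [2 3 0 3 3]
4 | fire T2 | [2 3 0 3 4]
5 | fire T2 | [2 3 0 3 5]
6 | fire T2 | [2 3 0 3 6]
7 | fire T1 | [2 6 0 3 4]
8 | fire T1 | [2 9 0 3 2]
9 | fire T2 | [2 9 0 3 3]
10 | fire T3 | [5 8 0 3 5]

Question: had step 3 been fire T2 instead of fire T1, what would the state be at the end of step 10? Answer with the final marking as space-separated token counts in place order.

(re-executing from step 3 with the substitution; state before step 3: [2 0 0 3 5])
3 | fire T2 | [2 0 0 3 6]
4 | fire T2 | [2 0 0 3 7]
5 | fire T2 | [2 0 0 3 8]
6 | fire T2 | [2 0 0 3 9]
7 | fire T1 | [2 3 0 3 7]
8 | fire T1 | [2 6 0 3 5]
9 | fire T2 | [2 6 0 3 6]
10 | fire T3 | [5 5 0 3 8]

5 5 0 3 8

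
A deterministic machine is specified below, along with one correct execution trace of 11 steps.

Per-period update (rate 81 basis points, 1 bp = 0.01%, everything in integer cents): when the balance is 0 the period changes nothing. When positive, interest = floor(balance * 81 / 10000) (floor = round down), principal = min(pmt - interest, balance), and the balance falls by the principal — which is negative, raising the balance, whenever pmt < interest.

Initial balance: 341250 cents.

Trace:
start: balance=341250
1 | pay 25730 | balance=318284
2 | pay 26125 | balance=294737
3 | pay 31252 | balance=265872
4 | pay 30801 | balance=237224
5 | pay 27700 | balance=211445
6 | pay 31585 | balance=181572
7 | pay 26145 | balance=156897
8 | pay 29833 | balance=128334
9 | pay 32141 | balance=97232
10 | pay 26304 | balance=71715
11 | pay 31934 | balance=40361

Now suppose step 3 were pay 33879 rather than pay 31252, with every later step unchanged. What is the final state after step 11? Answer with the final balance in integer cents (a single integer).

37561

(re-executing from step 3 with the substitution; state before step 3: balance=294737)
3 | pay 33879 | balance=263245
4 | pay 30801 | balance=234576
5 | pay 27700 | balance=208776
6 | pay 31585 | balance=178882
7 | pay 26145 | balance=154185
8 | pay 29833 | balance=125600
9 | pay 32141 | balance=94476
10 | pay 26304 | balance=68937
11 | pay 31934 | balance=37561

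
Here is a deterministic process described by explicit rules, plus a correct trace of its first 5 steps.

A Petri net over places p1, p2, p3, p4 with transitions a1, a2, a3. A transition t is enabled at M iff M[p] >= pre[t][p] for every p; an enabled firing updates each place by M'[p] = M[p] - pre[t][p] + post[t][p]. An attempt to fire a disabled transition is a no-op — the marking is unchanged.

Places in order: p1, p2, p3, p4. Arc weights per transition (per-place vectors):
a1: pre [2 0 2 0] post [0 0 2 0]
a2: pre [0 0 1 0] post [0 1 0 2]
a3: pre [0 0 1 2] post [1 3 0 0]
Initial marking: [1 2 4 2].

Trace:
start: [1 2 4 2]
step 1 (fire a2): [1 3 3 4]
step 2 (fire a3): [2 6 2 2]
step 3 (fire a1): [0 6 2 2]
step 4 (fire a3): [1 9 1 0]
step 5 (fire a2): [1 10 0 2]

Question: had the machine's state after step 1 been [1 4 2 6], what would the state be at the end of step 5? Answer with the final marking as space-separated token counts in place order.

3 10 0 2

state after step 1 := [1 4 2 6]
step 2 (fire a3): [2 7 1 4]
step 3 (fire a1): [2 7 1 4]
step 4 (fire a3): [3 10 0 2]
step 5 (fire a2): [3 10 0 2]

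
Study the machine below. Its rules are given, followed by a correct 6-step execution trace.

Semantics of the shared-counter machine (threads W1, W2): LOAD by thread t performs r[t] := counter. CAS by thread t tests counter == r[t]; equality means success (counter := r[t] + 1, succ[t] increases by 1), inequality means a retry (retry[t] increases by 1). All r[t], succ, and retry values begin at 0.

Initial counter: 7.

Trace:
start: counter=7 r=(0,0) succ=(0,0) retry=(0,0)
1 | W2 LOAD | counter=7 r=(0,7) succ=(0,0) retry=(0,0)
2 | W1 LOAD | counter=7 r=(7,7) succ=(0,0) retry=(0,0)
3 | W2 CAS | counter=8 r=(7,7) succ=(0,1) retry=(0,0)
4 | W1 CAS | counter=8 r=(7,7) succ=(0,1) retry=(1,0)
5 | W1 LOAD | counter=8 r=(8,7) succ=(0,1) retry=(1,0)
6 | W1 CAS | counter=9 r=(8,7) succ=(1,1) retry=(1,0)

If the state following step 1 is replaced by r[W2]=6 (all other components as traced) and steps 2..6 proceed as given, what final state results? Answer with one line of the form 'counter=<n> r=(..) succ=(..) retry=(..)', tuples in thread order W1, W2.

counter=9 r=(8,6) succ=(2,0) retry=(0,1)

state after step 1 := counter=7 r=(0,6) succ=(0,0) retry=(0,0)
2 | W1 LOAD | counter=7 r=(7,6) succ=(0,0) retry=(0,0)
3 | W2 CAS | counter=7 r=(7,6) succ=(0,0) retry=(0,1)
4 | W1 CAS | counter=8 r=(7,6) succ=(1,0) retry=(0,1)
5 | W1 LOAD | counter=8 r=(8,6) succ=(1,0) retry=(0,1)
6 | W1 CAS | counter=9 r=(8,6) succ=(2,0) retry=(0,1)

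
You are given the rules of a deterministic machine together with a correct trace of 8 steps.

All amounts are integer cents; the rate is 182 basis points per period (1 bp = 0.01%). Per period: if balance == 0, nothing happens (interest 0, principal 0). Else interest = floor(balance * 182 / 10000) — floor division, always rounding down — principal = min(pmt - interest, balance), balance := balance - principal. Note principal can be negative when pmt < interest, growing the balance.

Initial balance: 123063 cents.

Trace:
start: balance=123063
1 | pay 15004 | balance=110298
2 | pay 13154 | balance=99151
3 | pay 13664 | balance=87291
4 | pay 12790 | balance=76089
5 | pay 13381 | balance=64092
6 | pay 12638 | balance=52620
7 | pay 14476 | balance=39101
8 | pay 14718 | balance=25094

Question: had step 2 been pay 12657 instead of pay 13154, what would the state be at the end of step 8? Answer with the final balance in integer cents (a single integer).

25649

(re-executing from step 2 with the substitution; state before step 2: balance=110298)
2 | pay 12657 | balance=99648
3 | pay 13664 | balance=87797
4 | pay 12790 | balance=76604
5 | pay 13381 | balance=64617
6 | pay 12638 | balance=53155
7 | pay 14476 | balance=39646
8 | pay 14718 | balance=25649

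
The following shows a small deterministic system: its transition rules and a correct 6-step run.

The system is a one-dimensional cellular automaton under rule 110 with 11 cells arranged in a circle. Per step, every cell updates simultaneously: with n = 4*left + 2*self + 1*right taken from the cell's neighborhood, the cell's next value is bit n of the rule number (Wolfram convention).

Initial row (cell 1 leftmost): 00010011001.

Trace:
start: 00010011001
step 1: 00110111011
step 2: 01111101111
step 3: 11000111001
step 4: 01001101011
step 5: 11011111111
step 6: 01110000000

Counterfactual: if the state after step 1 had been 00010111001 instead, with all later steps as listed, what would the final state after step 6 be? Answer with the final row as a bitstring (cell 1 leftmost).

state after step 1 := 00010111001
step 2: 00111101011
step 3: 01100111111
step 4: 11101100001
step 5: 00111100011
step 6: 01100100111

01100100111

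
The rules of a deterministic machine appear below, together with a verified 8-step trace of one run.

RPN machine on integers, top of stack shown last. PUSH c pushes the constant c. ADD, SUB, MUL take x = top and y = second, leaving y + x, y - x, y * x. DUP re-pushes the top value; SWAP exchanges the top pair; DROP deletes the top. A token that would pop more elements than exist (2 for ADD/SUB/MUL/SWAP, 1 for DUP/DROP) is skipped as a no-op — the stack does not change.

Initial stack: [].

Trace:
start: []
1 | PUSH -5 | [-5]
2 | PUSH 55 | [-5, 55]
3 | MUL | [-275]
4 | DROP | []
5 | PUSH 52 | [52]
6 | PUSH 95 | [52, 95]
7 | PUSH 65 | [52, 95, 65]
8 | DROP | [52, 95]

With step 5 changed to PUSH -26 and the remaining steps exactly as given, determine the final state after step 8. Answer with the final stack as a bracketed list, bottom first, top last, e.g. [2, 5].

[-26, 95]

(re-executing from step 5 with the substitution; state before step 5: [])
5 | PUSH -26 | [-26]
6 | PUSH 95 | [-26, 95]
7 | PUSH 65 | [-26, 95, 65]
8 | DROP | [-26, 95]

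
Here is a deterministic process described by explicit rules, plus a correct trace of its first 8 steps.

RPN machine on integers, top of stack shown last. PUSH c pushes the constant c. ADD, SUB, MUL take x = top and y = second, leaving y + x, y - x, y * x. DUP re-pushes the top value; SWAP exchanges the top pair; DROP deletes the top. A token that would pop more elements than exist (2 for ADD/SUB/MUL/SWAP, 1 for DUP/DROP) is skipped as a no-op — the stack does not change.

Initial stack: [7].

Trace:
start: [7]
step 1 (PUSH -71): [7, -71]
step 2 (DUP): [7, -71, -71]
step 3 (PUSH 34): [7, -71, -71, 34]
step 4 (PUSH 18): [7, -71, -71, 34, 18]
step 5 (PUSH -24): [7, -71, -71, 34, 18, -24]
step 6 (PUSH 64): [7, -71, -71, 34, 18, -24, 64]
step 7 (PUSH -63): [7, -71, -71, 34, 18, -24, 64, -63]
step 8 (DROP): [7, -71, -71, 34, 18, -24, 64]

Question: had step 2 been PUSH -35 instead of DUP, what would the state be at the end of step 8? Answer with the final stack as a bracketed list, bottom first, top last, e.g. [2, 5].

[7, -71, -35, 34, 18, -24, 64]

(re-executing from step 2 with the substitution; state before step 2: [7, -71])
step 2 (PUSH -35): [7, -71, -35]
step 3 (PUSH 34): [7, -71, -35, 34]
step 4 (PUSH 18): [7, -71, -35, 34, 18]
step 5 (PUSH -24): [7, -71, -35, 34, 18, -24]
step 6 (PUSH 64): [7, -71, -35, 34, 18, -24, 64]
step 7 (PUSH -63): [7, -71, -35, 34, 18, -24, 64, -63]
step 8 (DROP): [7, -71, -35, 34, 18, -24, 64]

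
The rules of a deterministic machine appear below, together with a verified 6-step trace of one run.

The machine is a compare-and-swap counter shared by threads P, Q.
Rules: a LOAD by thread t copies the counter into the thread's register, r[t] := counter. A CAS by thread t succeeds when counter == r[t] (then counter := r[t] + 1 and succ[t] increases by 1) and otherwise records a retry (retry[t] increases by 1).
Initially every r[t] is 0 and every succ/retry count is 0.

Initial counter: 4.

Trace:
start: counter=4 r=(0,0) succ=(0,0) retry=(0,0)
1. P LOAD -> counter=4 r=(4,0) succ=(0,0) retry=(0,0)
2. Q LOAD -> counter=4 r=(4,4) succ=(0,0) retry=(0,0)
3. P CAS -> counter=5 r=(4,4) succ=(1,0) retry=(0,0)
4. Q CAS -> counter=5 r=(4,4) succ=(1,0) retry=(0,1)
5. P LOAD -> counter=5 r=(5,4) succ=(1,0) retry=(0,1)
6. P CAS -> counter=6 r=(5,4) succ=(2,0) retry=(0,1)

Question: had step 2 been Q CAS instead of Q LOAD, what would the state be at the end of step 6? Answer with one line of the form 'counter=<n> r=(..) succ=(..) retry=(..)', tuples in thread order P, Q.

(re-executing from step 2 with the substitution; state before step 2: counter=4 r=(4,0) succ=(0,0) retry=(0,0))
2. Q CAS -> counter=4 r=(4,0) succ=(0,0) retry=(0,1)
3. P CAS -> counter=5 r=(4,0) succ=(1,0) retry=(0,1)
4. Q CAS -> counter=5 r=(4,0) succ=(1,0) retry=(0,2)
5. P LOAD -> counter=5 r=(5,0) succ=(1,0) retry=(0,2)
6. P CAS -> counter=6 r=(5,0) succ=(2,0) retry=(0,2)

counter=6 r=(5,0) succ=(2,0) retry=(0,2)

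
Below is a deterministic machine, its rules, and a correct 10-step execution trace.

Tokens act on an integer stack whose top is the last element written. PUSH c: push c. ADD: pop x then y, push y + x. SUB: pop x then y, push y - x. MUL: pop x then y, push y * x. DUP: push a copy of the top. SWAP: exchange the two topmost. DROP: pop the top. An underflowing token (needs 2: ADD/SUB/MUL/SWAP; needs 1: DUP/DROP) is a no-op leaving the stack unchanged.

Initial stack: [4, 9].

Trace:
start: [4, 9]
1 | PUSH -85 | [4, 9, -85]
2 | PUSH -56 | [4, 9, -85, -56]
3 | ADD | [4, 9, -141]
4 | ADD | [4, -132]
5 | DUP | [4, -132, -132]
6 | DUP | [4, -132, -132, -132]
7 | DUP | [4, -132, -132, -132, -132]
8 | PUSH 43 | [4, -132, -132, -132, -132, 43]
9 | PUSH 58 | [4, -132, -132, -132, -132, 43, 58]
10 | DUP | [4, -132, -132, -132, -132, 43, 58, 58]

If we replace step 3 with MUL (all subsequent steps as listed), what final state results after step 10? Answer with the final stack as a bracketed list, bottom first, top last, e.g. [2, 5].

[4, 4769, 4769, 4769, 4769, 43, 58, 58]

(re-executing from step 3 with the substitution; state before step 3: [4, 9, -85, -56])
3 | MUL | [4, 9, 4760]
4 | ADD | [4, 4769]
5 | DUP | [4, 4769, 4769]
6 | DUP | [4, 4769, 4769, 4769]
7 | DUP | [4, 4769, 4769, 4769, 4769]
8 | PUSH 43 | [4, 4769, 4769, 4769, 4769, 43]
9 | PUSH 58 | [4, 4769, 4769, 4769, 4769, 43, 58]
10 | DUP | [4, 4769, 4769, 4769, 4769, 43, 58, 58]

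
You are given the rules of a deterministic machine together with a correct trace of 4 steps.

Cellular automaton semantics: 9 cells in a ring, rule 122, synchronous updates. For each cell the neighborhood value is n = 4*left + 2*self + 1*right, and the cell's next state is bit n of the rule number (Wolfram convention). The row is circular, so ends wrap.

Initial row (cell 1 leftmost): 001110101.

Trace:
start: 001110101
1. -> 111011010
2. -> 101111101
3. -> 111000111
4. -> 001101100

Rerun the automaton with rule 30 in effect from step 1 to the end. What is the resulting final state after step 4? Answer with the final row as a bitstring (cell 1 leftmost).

(re-executing steps 1..4 under rule 30; state before step 1: 001110101)
1. -> 111000101
2. -> 000101101
3. -> 101101001
4. -> 001001111

001001111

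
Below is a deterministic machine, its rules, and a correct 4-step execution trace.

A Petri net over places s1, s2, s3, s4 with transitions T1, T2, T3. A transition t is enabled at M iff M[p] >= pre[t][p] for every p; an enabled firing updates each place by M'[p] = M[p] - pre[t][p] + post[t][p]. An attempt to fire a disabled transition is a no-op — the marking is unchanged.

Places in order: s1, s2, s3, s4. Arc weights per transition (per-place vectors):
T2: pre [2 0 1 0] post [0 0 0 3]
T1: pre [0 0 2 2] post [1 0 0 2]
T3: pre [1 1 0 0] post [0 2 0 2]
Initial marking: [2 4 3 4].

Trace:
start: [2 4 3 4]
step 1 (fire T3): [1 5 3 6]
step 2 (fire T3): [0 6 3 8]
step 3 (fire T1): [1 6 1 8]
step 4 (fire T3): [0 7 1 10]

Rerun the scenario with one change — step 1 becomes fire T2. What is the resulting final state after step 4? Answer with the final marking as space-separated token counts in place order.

0 5 0 9

(re-executing from step 1 with the substitution; state before step 1: [2 4 3 4])
step 1 (fire T2): [0 4 2 7]
step 2 (fire T3): [0 4 2 7]
step 3 (fire T1): [1 4 0 7]
step 4 (fire T3): [0 5 0 9]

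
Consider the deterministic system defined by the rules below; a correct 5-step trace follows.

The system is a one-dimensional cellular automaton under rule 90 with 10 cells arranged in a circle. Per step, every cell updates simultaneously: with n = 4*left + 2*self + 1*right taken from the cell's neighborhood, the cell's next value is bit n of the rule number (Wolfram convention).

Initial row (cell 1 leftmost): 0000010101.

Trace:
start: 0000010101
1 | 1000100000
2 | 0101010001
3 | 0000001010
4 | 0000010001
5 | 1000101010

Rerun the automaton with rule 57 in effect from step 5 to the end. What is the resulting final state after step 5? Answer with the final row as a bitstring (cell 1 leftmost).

(re-executing step 5 under rule 57; state before step 5: 0000010001)
5 | 1111001100

1111001100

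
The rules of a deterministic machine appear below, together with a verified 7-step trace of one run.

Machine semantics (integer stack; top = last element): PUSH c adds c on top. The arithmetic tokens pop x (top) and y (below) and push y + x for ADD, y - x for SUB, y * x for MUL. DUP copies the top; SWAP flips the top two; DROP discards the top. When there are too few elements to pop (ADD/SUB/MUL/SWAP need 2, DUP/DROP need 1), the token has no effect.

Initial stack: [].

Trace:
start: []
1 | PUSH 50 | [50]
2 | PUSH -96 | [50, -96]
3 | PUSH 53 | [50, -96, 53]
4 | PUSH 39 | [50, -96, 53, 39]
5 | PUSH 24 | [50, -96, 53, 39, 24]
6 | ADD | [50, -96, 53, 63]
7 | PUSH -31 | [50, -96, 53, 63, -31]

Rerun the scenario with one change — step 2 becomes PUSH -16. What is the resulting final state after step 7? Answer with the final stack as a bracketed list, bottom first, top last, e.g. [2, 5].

[50, -16, 53, 63, -31]

(re-executing from step 2 with the substitution; state before step 2: [50])
2 | PUSH -16 | [50, -16]
3 | PUSH 53 | [50, -16, 53]
4 | PUSH 39 | [50, -16, 53, 39]
5 | PUSH 24 | [50, -16, 53, 39, 24]
6 | ADD | [50, -16, 53, 63]
7 | PUSH -31 | [50, -16, 53, 63, -31]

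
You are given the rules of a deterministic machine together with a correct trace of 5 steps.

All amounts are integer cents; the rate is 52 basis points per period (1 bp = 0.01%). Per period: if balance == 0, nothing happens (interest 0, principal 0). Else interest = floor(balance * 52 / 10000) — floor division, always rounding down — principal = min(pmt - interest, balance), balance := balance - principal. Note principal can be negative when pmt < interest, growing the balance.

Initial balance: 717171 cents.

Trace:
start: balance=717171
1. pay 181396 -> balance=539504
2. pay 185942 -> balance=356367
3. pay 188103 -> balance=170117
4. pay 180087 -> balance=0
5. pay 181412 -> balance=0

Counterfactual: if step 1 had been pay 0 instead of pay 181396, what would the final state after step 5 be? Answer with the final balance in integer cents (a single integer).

0

(re-executing from step 1 with the substitution; state before step 1: balance=717171)
1. pay 0 -> balance=720900
2. pay 185942 -> balance=538706
3. pay 188103 -> balance=353404
4. pay 180087 -> balance=175154
5. pay 181412 -> balance=0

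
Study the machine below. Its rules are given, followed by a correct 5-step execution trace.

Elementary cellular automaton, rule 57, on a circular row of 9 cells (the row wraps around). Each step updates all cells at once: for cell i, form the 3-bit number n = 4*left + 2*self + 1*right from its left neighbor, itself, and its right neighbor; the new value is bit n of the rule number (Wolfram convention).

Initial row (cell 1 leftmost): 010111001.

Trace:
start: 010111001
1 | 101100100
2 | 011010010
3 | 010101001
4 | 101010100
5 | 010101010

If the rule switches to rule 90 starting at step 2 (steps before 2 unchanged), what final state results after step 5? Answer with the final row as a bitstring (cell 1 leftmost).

011011101

(re-executing steps 2..5 under rule 90; state before step 2: 101100100)
2 | 001111011
3 | 111001011
4 | 001110010
5 | 011011101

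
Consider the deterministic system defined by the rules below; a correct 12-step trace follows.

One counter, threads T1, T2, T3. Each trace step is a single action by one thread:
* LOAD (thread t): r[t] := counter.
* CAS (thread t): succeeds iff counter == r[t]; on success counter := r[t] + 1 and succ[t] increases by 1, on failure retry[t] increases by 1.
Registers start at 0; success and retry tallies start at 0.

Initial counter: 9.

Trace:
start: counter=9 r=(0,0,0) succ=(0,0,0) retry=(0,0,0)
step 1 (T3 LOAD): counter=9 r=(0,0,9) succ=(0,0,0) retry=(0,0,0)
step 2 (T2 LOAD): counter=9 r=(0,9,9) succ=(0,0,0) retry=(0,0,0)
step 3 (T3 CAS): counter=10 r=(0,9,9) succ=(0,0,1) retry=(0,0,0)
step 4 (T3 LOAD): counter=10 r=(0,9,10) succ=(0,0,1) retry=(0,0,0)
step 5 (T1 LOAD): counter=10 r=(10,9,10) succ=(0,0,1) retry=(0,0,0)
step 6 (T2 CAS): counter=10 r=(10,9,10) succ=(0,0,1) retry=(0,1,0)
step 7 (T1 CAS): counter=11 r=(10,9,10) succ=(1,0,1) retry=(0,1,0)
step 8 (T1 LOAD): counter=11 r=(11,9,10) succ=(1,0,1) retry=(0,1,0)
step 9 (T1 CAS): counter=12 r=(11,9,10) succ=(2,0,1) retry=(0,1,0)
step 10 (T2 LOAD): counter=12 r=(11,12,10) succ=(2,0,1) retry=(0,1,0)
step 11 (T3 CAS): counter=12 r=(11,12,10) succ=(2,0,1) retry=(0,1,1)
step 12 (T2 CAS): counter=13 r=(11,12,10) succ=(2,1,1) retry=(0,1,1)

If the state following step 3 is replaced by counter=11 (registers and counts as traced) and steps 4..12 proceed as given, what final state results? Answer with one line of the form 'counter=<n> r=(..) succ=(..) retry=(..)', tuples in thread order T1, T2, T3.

counter=14 r=(12,13,11) succ=(2,1,1) retry=(0,1,1)

state after step 3 := counter=11 r=(0,9,9) succ=(0,0,1) retry=(0,0,0)
step 4 (T3 LOAD): counter=11 r=(0,9,11) succ=(0,0,1) retry=(0,0,0)
step 5 (T1 LOAD): counter=11 r=(11,9,11) succ=(0,0,1) retry=(0,0,0)
step 6 (T2 CAS): counter=11 r=(11,9,11) succ=(0,0,1) retry=(0,1,0)
step 7 (T1 CAS): counter=12 r=(11,9,11) succ=(1,0,1) retry=(0,1,0)
step 8 (T1 LOAD): counter=12 r=(12,9,11) succ=(1,0,1) retry=(0,1,0)
step 9 (T1 CAS): counter=13 r=(12,9,11) succ=(2,0,1) retry=(0,1,0)
step 10 (T2 LOAD): counter=13 r=(12,13,11) succ=(2,0,1) retry=(0,1,0)
step 11 (T3 CAS): counter=13 r=(12,13,11) succ=(2,0,1) retry=(0,1,1)
step 12 (T2 CAS): counter=14 r=(12,13,11) succ=(2,1,1) retry=(0,1,1)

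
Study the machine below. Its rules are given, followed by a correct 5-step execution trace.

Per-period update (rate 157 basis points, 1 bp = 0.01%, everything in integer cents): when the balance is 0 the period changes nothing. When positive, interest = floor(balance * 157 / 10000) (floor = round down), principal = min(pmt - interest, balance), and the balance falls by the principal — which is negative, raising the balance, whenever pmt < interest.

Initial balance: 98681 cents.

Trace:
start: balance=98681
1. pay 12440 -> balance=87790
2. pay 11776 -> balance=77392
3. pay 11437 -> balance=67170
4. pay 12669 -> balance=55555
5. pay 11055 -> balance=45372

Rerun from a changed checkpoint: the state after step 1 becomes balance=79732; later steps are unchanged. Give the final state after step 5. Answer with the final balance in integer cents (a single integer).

state after step 1 := balance=79732
2. pay 11776 -> balance=69207
3. pay 11437 -> balance=58856
4. pay 12669 -> balance=47111
5. pay 11055 -> balance=36795

36795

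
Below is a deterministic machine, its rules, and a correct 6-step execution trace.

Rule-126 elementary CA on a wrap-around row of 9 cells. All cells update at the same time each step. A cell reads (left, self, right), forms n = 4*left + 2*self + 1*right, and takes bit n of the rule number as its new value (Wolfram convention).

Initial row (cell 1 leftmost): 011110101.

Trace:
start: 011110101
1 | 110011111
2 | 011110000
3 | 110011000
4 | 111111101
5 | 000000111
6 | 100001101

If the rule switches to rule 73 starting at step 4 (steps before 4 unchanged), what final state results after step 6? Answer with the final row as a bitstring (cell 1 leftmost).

(re-executing steps 4..6 under rule 73; state before step 4: 110011000)
4 | 110011010
5 | 110011000
6 | 110011010

110011010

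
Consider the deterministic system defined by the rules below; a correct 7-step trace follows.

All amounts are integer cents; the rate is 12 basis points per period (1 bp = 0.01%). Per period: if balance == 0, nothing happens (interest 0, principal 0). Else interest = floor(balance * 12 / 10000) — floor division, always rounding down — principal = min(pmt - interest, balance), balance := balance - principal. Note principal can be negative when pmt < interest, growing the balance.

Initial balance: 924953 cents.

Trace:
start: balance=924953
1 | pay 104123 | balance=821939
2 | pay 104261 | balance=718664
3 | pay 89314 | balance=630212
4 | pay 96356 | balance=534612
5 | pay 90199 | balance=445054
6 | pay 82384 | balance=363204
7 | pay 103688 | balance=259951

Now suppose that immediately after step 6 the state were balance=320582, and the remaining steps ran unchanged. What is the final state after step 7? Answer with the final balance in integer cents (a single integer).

state after step 6 := balance=320582
7 | pay 103688 | balance=217278

217278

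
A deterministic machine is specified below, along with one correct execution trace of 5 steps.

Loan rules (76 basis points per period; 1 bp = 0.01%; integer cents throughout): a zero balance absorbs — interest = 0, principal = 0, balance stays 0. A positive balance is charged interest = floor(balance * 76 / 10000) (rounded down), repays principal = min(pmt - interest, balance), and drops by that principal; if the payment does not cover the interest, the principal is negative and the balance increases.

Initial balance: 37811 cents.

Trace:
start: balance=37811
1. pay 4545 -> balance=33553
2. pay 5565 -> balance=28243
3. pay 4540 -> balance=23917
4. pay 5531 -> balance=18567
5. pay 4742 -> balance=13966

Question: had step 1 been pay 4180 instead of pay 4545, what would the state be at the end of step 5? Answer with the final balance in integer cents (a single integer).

14341

(re-executing from step 1 with the substitution; state before step 1: balance=37811)
1. pay 4180 -> balance=33918
2. pay 5565 -> balance=28610
3. pay 4540 -> balance=24287
4. pay 5531 -> balance=18940
5. pay 4742 -> balance=14341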